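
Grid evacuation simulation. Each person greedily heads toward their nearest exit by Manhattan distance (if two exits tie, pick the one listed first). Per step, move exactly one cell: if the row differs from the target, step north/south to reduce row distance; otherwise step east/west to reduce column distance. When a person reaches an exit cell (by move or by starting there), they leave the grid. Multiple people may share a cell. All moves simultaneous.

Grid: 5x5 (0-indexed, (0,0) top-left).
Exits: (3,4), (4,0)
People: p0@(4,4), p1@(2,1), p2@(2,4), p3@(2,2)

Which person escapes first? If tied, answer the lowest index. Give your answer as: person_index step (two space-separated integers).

Answer: 0 1

Derivation:
Step 1: p0:(4,4)->(3,4)->EXIT | p1:(2,1)->(3,1) | p2:(2,4)->(3,4)->EXIT | p3:(2,2)->(3,2)
Step 2: p0:escaped | p1:(3,1)->(4,1) | p2:escaped | p3:(3,2)->(3,3)
Step 3: p0:escaped | p1:(4,1)->(4,0)->EXIT | p2:escaped | p3:(3,3)->(3,4)->EXIT
Exit steps: [1, 3, 1, 3]
First to escape: p0 at step 1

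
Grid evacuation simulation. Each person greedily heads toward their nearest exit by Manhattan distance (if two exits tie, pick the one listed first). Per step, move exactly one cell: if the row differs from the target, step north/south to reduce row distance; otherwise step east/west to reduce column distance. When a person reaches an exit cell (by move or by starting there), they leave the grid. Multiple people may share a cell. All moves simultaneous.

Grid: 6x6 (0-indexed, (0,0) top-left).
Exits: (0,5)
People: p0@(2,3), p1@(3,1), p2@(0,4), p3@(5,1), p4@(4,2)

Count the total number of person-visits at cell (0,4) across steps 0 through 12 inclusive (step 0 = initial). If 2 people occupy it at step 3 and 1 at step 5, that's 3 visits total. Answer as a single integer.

Step 0: p0@(2,3) p1@(3,1) p2@(0,4) p3@(5,1) p4@(4,2) -> at (0,4): 1 [p2], cum=1
Step 1: p0@(1,3) p1@(2,1) p2@ESC p3@(4,1) p4@(3,2) -> at (0,4): 0 [-], cum=1
Step 2: p0@(0,3) p1@(1,1) p2@ESC p3@(3,1) p4@(2,2) -> at (0,4): 0 [-], cum=1
Step 3: p0@(0,4) p1@(0,1) p2@ESC p3@(2,1) p4@(1,2) -> at (0,4): 1 [p0], cum=2
Step 4: p0@ESC p1@(0,2) p2@ESC p3@(1,1) p4@(0,2) -> at (0,4): 0 [-], cum=2
Step 5: p0@ESC p1@(0,3) p2@ESC p3@(0,1) p4@(0,3) -> at (0,4): 0 [-], cum=2
Step 6: p0@ESC p1@(0,4) p2@ESC p3@(0,2) p4@(0,4) -> at (0,4): 2 [p1,p4], cum=4
Step 7: p0@ESC p1@ESC p2@ESC p3@(0,3) p4@ESC -> at (0,4): 0 [-], cum=4
Step 8: p0@ESC p1@ESC p2@ESC p3@(0,4) p4@ESC -> at (0,4): 1 [p3], cum=5
Step 9: p0@ESC p1@ESC p2@ESC p3@ESC p4@ESC -> at (0,4): 0 [-], cum=5
Total visits = 5

Answer: 5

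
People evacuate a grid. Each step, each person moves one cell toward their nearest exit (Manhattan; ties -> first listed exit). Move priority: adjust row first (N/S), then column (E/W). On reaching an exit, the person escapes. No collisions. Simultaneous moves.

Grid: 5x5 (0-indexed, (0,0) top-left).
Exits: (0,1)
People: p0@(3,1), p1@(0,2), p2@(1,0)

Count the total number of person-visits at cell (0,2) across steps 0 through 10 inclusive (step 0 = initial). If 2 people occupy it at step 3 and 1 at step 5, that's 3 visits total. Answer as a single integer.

Answer: 1

Derivation:
Step 0: p0@(3,1) p1@(0,2) p2@(1,0) -> at (0,2): 1 [p1], cum=1
Step 1: p0@(2,1) p1@ESC p2@(0,0) -> at (0,2): 0 [-], cum=1
Step 2: p0@(1,1) p1@ESC p2@ESC -> at (0,2): 0 [-], cum=1
Step 3: p0@ESC p1@ESC p2@ESC -> at (0,2): 0 [-], cum=1
Total visits = 1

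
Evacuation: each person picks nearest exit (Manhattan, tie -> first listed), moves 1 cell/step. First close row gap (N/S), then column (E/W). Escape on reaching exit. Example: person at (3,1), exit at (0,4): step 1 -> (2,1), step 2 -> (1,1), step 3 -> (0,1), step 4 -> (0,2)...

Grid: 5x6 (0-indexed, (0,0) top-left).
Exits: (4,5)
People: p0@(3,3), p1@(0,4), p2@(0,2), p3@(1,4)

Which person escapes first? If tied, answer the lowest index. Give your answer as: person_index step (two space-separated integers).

Step 1: p0:(3,3)->(4,3) | p1:(0,4)->(1,4) | p2:(0,2)->(1,2) | p3:(1,4)->(2,4)
Step 2: p0:(4,3)->(4,4) | p1:(1,4)->(2,4) | p2:(1,2)->(2,2) | p3:(2,4)->(3,4)
Step 3: p0:(4,4)->(4,5)->EXIT | p1:(2,4)->(3,4) | p2:(2,2)->(3,2) | p3:(3,4)->(4,4)
Step 4: p0:escaped | p1:(3,4)->(4,4) | p2:(3,2)->(4,2) | p3:(4,4)->(4,5)->EXIT
Step 5: p0:escaped | p1:(4,4)->(4,5)->EXIT | p2:(4,2)->(4,3) | p3:escaped
Step 6: p0:escaped | p1:escaped | p2:(4,3)->(4,4) | p3:escaped
Step 7: p0:escaped | p1:escaped | p2:(4,4)->(4,5)->EXIT | p3:escaped
Exit steps: [3, 5, 7, 4]
First to escape: p0 at step 3

Answer: 0 3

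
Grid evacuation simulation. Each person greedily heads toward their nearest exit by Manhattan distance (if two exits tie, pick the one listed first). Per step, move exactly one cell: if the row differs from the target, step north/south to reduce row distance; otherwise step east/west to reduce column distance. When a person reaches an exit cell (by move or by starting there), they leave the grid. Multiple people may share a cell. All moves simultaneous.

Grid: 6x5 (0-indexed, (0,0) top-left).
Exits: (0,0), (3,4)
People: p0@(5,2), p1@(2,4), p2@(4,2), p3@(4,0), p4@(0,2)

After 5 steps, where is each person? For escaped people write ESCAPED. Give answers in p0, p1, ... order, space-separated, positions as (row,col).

Step 1: p0:(5,2)->(4,2) | p1:(2,4)->(3,4)->EXIT | p2:(4,2)->(3,2) | p3:(4,0)->(3,0) | p4:(0,2)->(0,1)
Step 2: p0:(4,2)->(3,2) | p1:escaped | p2:(3,2)->(3,3) | p3:(3,0)->(2,0) | p4:(0,1)->(0,0)->EXIT
Step 3: p0:(3,2)->(3,3) | p1:escaped | p2:(3,3)->(3,4)->EXIT | p3:(2,0)->(1,0) | p4:escaped
Step 4: p0:(3,3)->(3,4)->EXIT | p1:escaped | p2:escaped | p3:(1,0)->(0,0)->EXIT | p4:escaped

ESCAPED ESCAPED ESCAPED ESCAPED ESCAPED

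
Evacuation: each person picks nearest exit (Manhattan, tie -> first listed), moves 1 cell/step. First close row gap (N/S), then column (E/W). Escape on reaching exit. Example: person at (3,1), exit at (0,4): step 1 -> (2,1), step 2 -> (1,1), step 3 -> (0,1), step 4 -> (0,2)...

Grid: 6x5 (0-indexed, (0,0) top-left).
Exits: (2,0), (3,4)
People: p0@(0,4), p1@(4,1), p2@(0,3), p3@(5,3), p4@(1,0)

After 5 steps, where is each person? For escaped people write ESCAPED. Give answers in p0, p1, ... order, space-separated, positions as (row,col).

Step 1: p0:(0,4)->(1,4) | p1:(4,1)->(3,1) | p2:(0,3)->(1,3) | p3:(5,3)->(4,3) | p4:(1,0)->(2,0)->EXIT
Step 2: p0:(1,4)->(2,4) | p1:(3,1)->(2,1) | p2:(1,3)->(2,3) | p3:(4,3)->(3,3) | p4:escaped
Step 3: p0:(2,4)->(3,4)->EXIT | p1:(2,1)->(2,0)->EXIT | p2:(2,3)->(3,3) | p3:(3,3)->(3,4)->EXIT | p4:escaped
Step 4: p0:escaped | p1:escaped | p2:(3,3)->(3,4)->EXIT | p3:escaped | p4:escaped

ESCAPED ESCAPED ESCAPED ESCAPED ESCAPED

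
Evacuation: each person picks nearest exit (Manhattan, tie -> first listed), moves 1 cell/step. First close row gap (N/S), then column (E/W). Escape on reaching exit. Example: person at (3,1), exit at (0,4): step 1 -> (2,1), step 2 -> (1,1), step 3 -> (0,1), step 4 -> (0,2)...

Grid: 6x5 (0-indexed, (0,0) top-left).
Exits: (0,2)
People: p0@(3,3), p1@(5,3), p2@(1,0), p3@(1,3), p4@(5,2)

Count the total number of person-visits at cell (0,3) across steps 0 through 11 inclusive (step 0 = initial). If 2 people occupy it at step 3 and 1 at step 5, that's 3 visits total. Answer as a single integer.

Answer: 3

Derivation:
Step 0: p0@(3,3) p1@(5,3) p2@(1,0) p3@(1,3) p4@(5,2) -> at (0,3): 0 [-], cum=0
Step 1: p0@(2,3) p1@(4,3) p2@(0,0) p3@(0,3) p4@(4,2) -> at (0,3): 1 [p3], cum=1
Step 2: p0@(1,3) p1@(3,3) p2@(0,1) p3@ESC p4@(3,2) -> at (0,3): 0 [-], cum=1
Step 3: p0@(0,3) p1@(2,3) p2@ESC p3@ESC p4@(2,2) -> at (0,3): 1 [p0], cum=2
Step 4: p0@ESC p1@(1,3) p2@ESC p3@ESC p4@(1,2) -> at (0,3): 0 [-], cum=2
Step 5: p0@ESC p1@(0,3) p2@ESC p3@ESC p4@ESC -> at (0,3): 1 [p1], cum=3
Step 6: p0@ESC p1@ESC p2@ESC p3@ESC p4@ESC -> at (0,3): 0 [-], cum=3
Total visits = 3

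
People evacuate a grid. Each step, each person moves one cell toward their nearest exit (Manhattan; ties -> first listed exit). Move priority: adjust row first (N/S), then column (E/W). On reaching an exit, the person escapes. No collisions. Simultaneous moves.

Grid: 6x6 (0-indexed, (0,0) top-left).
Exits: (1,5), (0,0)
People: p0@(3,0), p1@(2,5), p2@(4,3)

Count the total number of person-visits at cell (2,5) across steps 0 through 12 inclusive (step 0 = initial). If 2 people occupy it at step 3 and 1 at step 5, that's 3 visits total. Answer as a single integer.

Answer: 1

Derivation:
Step 0: p0@(3,0) p1@(2,5) p2@(4,3) -> at (2,5): 1 [p1], cum=1
Step 1: p0@(2,0) p1@ESC p2@(3,3) -> at (2,5): 0 [-], cum=1
Step 2: p0@(1,0) p1@ESC p2@(2,3) -> at (2,5): 0 [-], cum=1
Step 3: p0@ESC p1@ESC p2@(1,3) -> at (2,5): 0 [-], cum=1
Step 4: p0@ESC p1@ESC p2@(1,4) -> at (2,5): 0 [-], cum=1
Step 5: p0@ESC p1@ESC p2@ESC -> at (2,5): 0 [-], cum=1
Total visits = 1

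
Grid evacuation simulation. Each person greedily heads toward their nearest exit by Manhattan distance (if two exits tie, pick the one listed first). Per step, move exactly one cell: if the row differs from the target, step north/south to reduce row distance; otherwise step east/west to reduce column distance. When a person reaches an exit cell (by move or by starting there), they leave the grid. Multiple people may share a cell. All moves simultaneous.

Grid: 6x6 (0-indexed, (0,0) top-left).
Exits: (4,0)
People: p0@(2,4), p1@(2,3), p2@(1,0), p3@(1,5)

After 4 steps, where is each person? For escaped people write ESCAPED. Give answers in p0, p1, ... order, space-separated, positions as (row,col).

Step 1: p0:(2,4)->(3,4) | p1:(2,3)->(3,3) | p2:(1,0)->(2,0) | p3:(1,5)->(2,5)
Step 2: p0:(3,4)->(4,4) | p1:(3,3)->(4,3) | p2:(2,0)->(3,0) | p3:(2,5)->(3,5)
Step 3: p0:(4,4)->(4,3) | p1:(4,3)->(4,2) | p2:(3,0)->(4,0)->EXIT | p3:(3,5)->(4,5)
Step 4: p0:(4,3)->(4,2) | p1:(4,2)->(4,1) | p2:escaped | p3:(4,5)->(4,4)

(4,2) (4,1) ESCAPED (4,4)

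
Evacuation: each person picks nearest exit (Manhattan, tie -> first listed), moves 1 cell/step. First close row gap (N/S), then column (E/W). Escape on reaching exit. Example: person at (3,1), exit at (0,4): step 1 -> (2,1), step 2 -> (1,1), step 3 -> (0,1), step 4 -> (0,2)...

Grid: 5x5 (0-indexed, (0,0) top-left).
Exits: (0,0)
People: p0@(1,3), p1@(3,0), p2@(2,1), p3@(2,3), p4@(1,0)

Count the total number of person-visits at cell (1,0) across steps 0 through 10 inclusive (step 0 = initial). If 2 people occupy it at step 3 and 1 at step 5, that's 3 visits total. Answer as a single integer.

Step 0: p0@(1,3) p1@(3,0) p2@(2,1) p3@(2,3) p4@(1,0) -> at (1,0): 1 [p4], cum=1
Step 1: p0@(0,3) p1@(2,0) p2@(1,1) p3@(1,3) p4@ESC -> at (1,0): 0 [-], cum=1
Step 2: p0@(0,2) p1@(1,0) p2@(0,1) p3@(0,3) p4@ESC -> at (1,0): 1 [p1], cum=2
Step 3: p0@(0,1) p1@ESC p2@ESC p3@(0,2) p4@ESC -> at (1,0): 0 [-], cum=2
Step 4: p0@ESC p1@ESC p2@ESC p3@(0,1) p4@ESC -> at (1,0): 0 [-], cum=2
Step 5: p0@ESC p1@ESC p2@ESC p3@ESC p4@ESC -> at (1,0): 0 [-], cum=2
Total visits = 2

Answer: 2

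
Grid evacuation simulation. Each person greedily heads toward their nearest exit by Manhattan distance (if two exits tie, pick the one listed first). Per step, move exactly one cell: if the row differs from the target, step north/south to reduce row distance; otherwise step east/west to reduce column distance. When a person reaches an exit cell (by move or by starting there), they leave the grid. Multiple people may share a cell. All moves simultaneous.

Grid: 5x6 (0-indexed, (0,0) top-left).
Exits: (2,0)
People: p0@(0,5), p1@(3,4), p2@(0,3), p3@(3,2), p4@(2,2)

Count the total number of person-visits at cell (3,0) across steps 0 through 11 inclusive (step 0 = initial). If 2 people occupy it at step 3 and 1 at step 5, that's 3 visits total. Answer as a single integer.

Answer: 0

Derivation:
Step 0: p0@(0,5) p1@(3,4) p2@(0,3) p3@(3,2) p4@(2,2) -> at (3,0): 0 [-], cum=0
Step 1: p0@(1,5) p1@(2,4) p2@(1,3) p3@(2,2) p4@(2,1) -> at (3,0): 0 [-], cum=0
Step 2: p0@(2,5) p1@(2,3) p2@(2,3) p3@(2,1) p4@ESC -> at (3,0): 0 [-], cum=0
Step 3: p0@(2,4) p1@(2,2) p2@(2,2) p3@ESC p4@ESC -> at (3,0): 0 [-], cum=0
Step 4: p0@(2,3) p1@(2,1) p2@(2,1) p3@ESC p4@ESC -> at (3,0): 0 [-], cum=0
Step 5: p0@(2,2) p1@ESC p2@ESC p3@ESC p4@ESC -> at (3,0): 0 [-], cum=0
Step 6: p0@(2,1) p1@ESC p2@ESC p3@ESC p4@ESC -> at (3,0): 0 [-], cum=0
Step 7: p0@ESC p1@ESC p2@ESC p3@ESC p4@ESC -> at (3,0): 0 [-], cum=0
Total visits = 0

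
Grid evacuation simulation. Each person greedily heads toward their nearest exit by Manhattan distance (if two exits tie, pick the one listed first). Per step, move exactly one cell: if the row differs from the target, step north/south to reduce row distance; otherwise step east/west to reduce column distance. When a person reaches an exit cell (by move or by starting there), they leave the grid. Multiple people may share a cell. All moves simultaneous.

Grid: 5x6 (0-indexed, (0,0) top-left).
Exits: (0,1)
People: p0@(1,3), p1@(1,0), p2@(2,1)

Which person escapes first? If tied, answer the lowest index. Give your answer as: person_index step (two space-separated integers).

Answer: 1 2

Derivation:
Step 1: p0:(1,3)->(0,3) | p1:(1,0)->(0,0) | p2:(2,1)->(1,1)
Step 2: p0:(0,3)->(0,2) | p1:(0,0)->(0,1)->EXIT | p2:(1,1)->(0,1)->EXIT
Step 3: p0:(0,2)->(0,1)->EXIT | p1:escaped | p2:escaped
Exit steps: [3, 2, 2]
First to escape: p1 at step 2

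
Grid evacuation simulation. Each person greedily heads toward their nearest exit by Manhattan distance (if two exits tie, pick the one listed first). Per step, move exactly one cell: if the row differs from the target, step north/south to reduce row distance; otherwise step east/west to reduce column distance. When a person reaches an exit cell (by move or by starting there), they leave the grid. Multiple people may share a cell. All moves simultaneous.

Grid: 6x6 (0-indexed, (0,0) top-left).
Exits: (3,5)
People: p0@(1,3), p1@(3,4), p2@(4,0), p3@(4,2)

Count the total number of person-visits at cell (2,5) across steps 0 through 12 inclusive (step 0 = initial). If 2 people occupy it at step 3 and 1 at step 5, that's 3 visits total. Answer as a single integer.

Answer: 0

Derivation:
Step 0: p0@(1,3) p1@(3,4) p2@(4,0) p3@(4,2) -> at (2,5): 0 [-], cum=0
Step 1: p0@(2,3) p1@ESC p2@(3,0) p3@(3,2) -> at (2,5): 0 [-], cum=0
Step 2: p0@(3,3) p1@ESC p2@(3,1) p3@(3,3) -> at (2,5): 0 [-], cum=0
Step 3: p0@(3,4) p1@ESC p2@(3,2) p3@(3,4) -> at (2,5): 0 [-], cum=0
Step 4: p0@ESC p1@ESC p2@(3,3) p3@ESC -> at (2,5): 0 [-], cum=0
Step 5: p0@ESC p1@ESC p2@(3,4) p3@ESC -> at (2,5): 0 [-], cum=0
Step 6: p0@ESC p1@ESC p2@ESC p3@ESC -> at (2,5): 0 [-], cum=0
Total visits = 0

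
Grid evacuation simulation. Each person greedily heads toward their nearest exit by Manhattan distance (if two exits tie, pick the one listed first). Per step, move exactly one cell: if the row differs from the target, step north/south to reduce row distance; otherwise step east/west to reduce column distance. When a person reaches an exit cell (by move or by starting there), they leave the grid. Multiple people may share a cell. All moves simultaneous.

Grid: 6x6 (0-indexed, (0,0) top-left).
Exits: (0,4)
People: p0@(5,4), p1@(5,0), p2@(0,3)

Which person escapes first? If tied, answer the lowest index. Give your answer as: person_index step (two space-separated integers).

Answer: 2 1

Derivation:
Step 1: p0:(5,4)->(4,4) | p1:(5,0)->(4,0) | p2:(0,3)->(0,4)->EXIT
Step 2: p0:(4,4)->(3,4) | p1:(4,0)->(3,0) | p2:escaped
Step 3: p0:(3,4)->(2,4) | p1:(3,0)->(2,0) | p2:escaped
Step 4: p0:(2,4)->(1,4) | p1:(2,0)->(1,0) | p2:escaped
Step 5: p0:(1,4)->(0,4)->EXIT | p1:(1,0)->(0,0) | p2:escaped
Step 6: p0:escaped | p1:(0,0)->(0,1) | p2:escaped
Step 7: p0:escaped | p1:(0,1)->(0,2) | p2:escaped
Step 8: p0:escaped | p1:(0,2)->(0,3) | p2:escaped
Step 9: p0:escaped | p1:(0,3)->(0,4)->EXIT | p2:escaped
Exit steps: [5, 9, 1]
First to escape: p2 at step 1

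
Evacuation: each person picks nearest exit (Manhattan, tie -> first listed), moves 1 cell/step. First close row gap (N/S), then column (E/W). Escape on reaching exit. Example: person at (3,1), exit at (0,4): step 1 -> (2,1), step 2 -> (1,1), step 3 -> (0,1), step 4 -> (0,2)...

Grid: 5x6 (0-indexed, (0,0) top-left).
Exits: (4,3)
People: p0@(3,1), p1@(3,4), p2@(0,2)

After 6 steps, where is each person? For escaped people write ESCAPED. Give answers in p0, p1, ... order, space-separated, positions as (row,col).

Step 1: p0:(3,1)->(4,1) | p1:(3,4)->(4,4) | p2:(0,2)->(1,2)
Step 2: p0:(4,1)->(4,2) | p1:(4,4)->(4,3)->EXIT | p2:(1,2)->(2,2)
Step 3: p0:(4,2)->(4,3)->EXIT | p1:escaped | p2:(2,2)->(3,2)
Step 4: p0:escaped | p1:escaped | p2:(3,2)->(4,2)
Step 5: p0:escaped | p1:escaped | p2:(4,2)->(4,3)->EXIT

ESCAPED ESCAPED ESCAPED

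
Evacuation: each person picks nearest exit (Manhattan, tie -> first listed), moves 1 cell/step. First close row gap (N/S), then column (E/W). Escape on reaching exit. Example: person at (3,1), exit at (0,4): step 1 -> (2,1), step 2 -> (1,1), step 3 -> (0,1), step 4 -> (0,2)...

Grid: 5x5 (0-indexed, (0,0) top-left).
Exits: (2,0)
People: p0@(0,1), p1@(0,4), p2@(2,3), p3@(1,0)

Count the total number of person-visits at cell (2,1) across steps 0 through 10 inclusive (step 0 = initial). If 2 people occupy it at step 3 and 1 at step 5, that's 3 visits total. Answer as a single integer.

Answer: 3

Derivation:
Step 0: p0@(0,1) p1@(0,4) p2@(2,3) p3@(1,0) -> at (2,1): 0 [-], cum=0
Step 1: p0@(1,1) p1@(1,4) p2@(2,2) p3@ESC -> at (2,1): 0 [-], cum=0
Step 2: p0@(2,1) p1@(2,4) p2@(2,1) p3@ESC -> at (2,1): 2 [p0,p2], cum=2
Step 3: p0@ESC p1@(2,3) p2@ESC p3@ESC -> at (2,1): 0 [-], cum=2
Step 4: p0@ESC p1@(2,2) p2@ESC p3@ESC -> at (2,1): 0 [-], cum=2
Step 5: p0@ESC p1@(2,1) p2@ESC p3@ESC -> at (2,1): 1 [p1], cum=3
Step 6: p0@ESC p1@ESC p2@ESC p3@ESC -> at (2,1): 0 [-], cum=3
Total visits = 3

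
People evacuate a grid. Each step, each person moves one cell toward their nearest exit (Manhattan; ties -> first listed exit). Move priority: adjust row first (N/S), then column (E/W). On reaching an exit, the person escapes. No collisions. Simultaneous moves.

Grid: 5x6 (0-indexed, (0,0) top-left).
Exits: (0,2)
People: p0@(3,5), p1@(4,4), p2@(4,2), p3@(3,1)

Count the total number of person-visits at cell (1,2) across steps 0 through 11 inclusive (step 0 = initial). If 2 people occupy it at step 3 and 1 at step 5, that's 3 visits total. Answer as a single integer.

Step 0: p0@(3,5) p1@(4,4) p2@(4,2) p3@(3,1) -> at (1,2): 0 [-], cum=0
Step 1: p0@(2,5) p1@(3,4) p2@(3,2) p3@(2,1) -> at (1,2): 0 [-], cum=0
Step 2: p0@(1,5) p1@(2,4) p2@(2,2) p3@(1,1) -> at (1,2): 0 [-], cum=0
Step 3: p0@(0,5) p1@(1,4) p2@(1,2) p3@(0,1) -> at (1,2): 1 [p2], cum=1
Step 4: p0@(0,4) p1@(0,4) p2@ESC p3@ESC -> at (1,2): 0 [-], cum=1
Step 5: p0@(0,3) p1@(0,3) p2@ESC p3@ESC -> at (1,2): 0 [-], cum=1
Step 6: p0@ESC p1@ESC p2@ESC p3@ESC -> at (1,2): 0 [-], cum=1
Total visits = 1

Answer: 1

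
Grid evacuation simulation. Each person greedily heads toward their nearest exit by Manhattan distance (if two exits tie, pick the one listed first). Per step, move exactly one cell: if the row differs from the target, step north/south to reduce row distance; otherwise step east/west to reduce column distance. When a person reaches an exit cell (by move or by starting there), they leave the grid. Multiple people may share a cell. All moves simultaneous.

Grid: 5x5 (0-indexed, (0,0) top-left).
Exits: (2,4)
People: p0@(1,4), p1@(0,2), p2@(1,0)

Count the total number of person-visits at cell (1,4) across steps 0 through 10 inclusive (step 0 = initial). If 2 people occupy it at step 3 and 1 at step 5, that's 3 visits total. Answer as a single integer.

Step 0: p0@(1,4) p1@(0,2) p2@(1,0) -> at (1,4): 1 [p0], cum=1
Step 1: p0@ESC p1@(1,2) p2@(2,0) -> at (1,4): 0 [-], cum=1
Step 2: p0@ESC p1@(2,2) p2@(2,1) -> at (1,4): 0 [-], cum=1
Step 3: p0@ESC p1@(2,3) p2@(2,2) -> at (1,4): 0 [-], cum=1
Step 4: p0@ESC p1@ESC p2@(2,3) -> at (1,4): 0 [-], cum=1
Step 5: p0@ESC p1@ESC p2@ESC -> at (1,4): 0 [-], cum=1
Total visits = 1

Answer: 1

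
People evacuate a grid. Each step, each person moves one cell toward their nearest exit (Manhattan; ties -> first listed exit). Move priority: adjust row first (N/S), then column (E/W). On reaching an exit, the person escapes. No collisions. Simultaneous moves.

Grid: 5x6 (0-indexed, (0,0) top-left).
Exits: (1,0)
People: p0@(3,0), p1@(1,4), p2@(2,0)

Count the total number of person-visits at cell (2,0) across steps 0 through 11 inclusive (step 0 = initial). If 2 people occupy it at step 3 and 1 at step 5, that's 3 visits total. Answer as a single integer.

Step 0: p0@(3,0) p1@(1,4) p2@(2,0) -> at (2,0): 1 [p2], cum=1
Step 1: p0@(2,0) p1@(1,3) p2@ESC -> at (2,0): 1 [p0], cum=2
Step 2: p0@ESC p1@(1,2) p2@ESC -> at (2,0): 0 [-], cum=2
Step 3: p0@ESC p1@(1,1) p2@ESC -> at (2,0): 0 [-], cum=2
Step 4: p0@ESC p1@ESC p2@ESC -> at (2,0): 0 [-], cum=2
Total visits = 2

Answer: 2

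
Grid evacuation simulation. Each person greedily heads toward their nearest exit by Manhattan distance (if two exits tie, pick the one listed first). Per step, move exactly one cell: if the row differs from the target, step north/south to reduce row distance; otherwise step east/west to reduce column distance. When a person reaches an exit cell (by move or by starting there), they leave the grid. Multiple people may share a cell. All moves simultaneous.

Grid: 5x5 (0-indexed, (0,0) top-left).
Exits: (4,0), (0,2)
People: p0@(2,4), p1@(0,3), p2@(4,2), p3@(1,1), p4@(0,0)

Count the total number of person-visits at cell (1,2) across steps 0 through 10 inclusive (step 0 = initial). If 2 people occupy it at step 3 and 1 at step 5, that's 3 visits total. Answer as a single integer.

Step 0: p0@(2,4) p1@(0,3) p2@(4,2) p3@(1,1) p4@(0,0) -> at (1,2): 0 [-], cum=0
Step 1: p0@(1,4) p1@ESC p2@(4,1) p3@(0,1) p4@(0,1) -> at (1,2): 0 [-], cum=0
Step 2: p0@(0,4) p1@ESC p2@ESC p3@ESC p4@ESC -> at (1,2): 0 [-], cum=0
Step 3: p0@(0,3) p1@ESC p2@ESC p3@ESC p4@ESC -> at (1,2): 0 [-], cum=0
Step 4: p0@ESC p1@ESC p2@ESC p3@ESC p4@ESC -> at (1,2): 0 [-], cum=0
Total visits = 0

Answer: 0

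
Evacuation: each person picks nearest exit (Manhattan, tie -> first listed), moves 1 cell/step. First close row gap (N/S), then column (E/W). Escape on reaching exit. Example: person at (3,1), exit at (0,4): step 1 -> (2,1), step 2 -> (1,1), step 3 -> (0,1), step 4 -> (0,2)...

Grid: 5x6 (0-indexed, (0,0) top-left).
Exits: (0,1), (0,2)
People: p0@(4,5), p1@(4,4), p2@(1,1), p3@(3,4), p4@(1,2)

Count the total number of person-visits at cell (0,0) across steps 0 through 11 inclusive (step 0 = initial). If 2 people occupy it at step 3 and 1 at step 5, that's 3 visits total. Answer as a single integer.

Answer: 0

Derivation:
Step 0: p0@(4,5) p1@(4,4) p2@(1,1) p3@(3,4) p4@(1,2) -> at (0,0): 0 [-], cum=0
Step 1: p0@(3,5) p1@(3,4) p2@ESC p3@(2,4) p4@ESC -> at (0,0): 0 [-], cum=0
Step 2: p0@(2,5) p1@(2,4) p2@ESC p3@(1,4) p4@ESC -> at (0,0): 0 [-], cum=0
Step 3: p0@(1,5) p1@(1,4) p2@ESC p3@(0,4) p4@ESC -> at (0,0): 0 [-], cum=0
Step 4: p0@(0,5) p1@(0,4) p2@ESC p3@(0,3) p4@ESC -> at (0,0): 0 [-], cum=0
Step 5: p0@(0,4) p1@(0,3) p2@ESC p3@ESC p4@ESC -> at (0,0): 0 [-], cum=0
Step 6: p0@(0,3) p1@ESC p2@ESC p3@ESC p4@ESC -> at (0,0): 0 [-], cum=0
Step 7: p0@ESC p1@ESC p2@ESC p3@ESC p4@ESC -> at (0,0): 0 [-], cum=0
Total visits = 0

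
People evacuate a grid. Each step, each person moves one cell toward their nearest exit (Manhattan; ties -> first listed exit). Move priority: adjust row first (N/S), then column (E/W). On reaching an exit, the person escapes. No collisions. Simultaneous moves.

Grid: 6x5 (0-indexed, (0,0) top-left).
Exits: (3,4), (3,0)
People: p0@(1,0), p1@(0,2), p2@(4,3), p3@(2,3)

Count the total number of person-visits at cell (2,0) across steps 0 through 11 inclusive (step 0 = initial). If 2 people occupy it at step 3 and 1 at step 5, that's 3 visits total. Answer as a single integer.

Answer: 1

Derivation:
Step 0: p0@(1,0) p1@(0,2) p2@(4,3) p3@(2,3) -> at (2,0): 0 [-], cum=0
Step 1: p0@(2,0) p1@(1,2) p2@(3,3) p3@(3,3) -> at (2,0): 1 [p0], cum=1
Step 2: p0@ESC p1@(2,2) p2@ESC p3@ESC -> at (2,0): 0 [-], cum=1
Step 3: p0@ESC p1@(3,2) p2@ESC p3@ESC -> at (2,0): 0 [-], cum=1
Step 4: p0@ESC p1@(3,3) p2@ESC p3@ESC -> at (2,0): 0 [-], cum=1
Step 5: p0@ESC p1@ESC p2@ESC p3@ESC -> at (2,0): 0 [-], cum=1
Total visits = 1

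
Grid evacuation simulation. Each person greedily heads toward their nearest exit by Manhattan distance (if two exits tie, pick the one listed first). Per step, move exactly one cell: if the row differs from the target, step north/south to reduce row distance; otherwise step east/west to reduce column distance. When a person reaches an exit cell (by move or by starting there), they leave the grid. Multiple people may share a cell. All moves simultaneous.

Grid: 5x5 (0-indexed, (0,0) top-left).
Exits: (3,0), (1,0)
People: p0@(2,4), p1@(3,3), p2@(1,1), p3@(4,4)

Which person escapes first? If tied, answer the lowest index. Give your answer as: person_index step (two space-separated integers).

Step 1: p0:(2,4)->(3,4) | p1:(3,3)->(3,2) | p2:(1,1)->(1,0)->EXIT | p3:(4,4)->(3,4)
Step 2: p0:(3,4)->(3,3) | p1:(3,2)->(3,1) | p2:escaped | p3:(3,4)->(3,3)
Step 3: p0:(3,3)->(3,2) | p1:(3,1)->(3,0)->EXIT | p2:escaped | p3:(3,3)->(3,2)
Step 4: p0:(3,2)->(3,1) | p1:escaped | p2:escaped | p3:(3,2)->(3,1)
Step 5: p0:(3,1)->(3,0)->EXIT | p1:escaped | p2:escaped | p3:(3,1)->(3,0)->EXIT
Exit steps: [5, 3, 1, 5]
First to escape: p2 at step 1

Answer: 2 1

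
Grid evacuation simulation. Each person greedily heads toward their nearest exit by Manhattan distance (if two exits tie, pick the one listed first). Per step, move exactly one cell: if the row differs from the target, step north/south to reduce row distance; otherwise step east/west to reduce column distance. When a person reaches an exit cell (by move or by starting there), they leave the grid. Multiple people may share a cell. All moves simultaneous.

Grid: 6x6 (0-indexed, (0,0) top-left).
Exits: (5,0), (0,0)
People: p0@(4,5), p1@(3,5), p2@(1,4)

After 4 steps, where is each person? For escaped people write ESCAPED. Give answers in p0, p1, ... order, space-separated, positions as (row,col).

Step 1: p0:(4,5)->(5,5) | p1:(3,5)->(4,5) | p2:(1,4)->(0,4)
Step 2: p0:(5,5)->(5,4) | p1:(4,5)->(5,5) | p2:(0,4)->(0,3)
Step 3: p0:(5,4)->(5,3) | p1:(5,5)->(5,4) | p2:(0,3)->(0,2)
Step 4: p0:(5,3)->(5,2) | p1:(5,4)->(5,3) | p2:(0,2)->(0,1)

(5,2) (5,3) (0,1)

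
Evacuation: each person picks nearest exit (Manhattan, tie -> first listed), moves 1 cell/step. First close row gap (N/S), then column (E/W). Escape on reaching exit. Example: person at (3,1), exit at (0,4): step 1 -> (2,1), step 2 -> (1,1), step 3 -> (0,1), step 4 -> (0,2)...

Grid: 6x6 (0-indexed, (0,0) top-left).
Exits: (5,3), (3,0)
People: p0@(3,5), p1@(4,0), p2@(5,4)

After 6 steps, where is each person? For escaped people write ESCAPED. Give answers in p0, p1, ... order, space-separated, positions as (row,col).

Step 1: p0:(3,5)->(4,5) | p1:(4,0)->(3,0)->EXIT | p2:(5,4)->(5,3)->EXIT
Step 2: p0:(4,5)->(5,5) | p1:escaped | p2:escaped
Step 3: p0:(5,5)->(5,4) | p1:escaped | p2:escaped
Step 4: p0:(5,4)->(5,3)->EXIT | p1:escaped | p2:escaped

ESCAPED ESCAPED ESCAPED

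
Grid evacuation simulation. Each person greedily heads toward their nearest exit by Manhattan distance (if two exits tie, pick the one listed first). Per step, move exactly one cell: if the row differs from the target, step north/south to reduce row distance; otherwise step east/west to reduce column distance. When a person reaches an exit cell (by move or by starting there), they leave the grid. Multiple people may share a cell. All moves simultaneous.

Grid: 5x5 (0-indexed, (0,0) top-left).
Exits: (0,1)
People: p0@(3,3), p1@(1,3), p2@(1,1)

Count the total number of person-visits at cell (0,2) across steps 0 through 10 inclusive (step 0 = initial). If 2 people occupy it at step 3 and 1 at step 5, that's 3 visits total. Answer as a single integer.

Step 0: p0@(3,3) p1@(1,3) p2@(1,1) -> at (0,2): 0 [-], cum=0
Step 1: p0@(2,3) p1@(0,3) p2@ESC -> at (0,2): 0 [-], cum=0
Step 2: p0@(1,3) p1@(0,2) p2@ESC -> at (0,2): 1 [p1], cum=1
Step 3: p0@(0,3) p1@ESC p2@ESC -> at (0,2): 0 [-], cum=1
Step 4: p0@(0,2) p1@ESC p2@ESC -> at (0,2): 1 [p0], cum=2
Step 5: p0@ESC p1@ESC p2@ESC -> at (0,2): 0 [-], cum=2
Total visits = 2

Answer: 2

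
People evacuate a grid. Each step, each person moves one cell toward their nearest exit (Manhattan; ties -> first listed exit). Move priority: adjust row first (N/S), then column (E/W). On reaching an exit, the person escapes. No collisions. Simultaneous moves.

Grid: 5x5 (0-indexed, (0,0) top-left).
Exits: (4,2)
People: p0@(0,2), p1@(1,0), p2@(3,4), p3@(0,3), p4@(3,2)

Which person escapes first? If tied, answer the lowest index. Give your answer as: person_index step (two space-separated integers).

Step 1: p0:(0,2)->(1,2) | p1:(1,0)->(2,0) | p2:(3,4)->(4,4) | p3:(0,3)->(1,3) | p4:(3,2)->(4,2)->EXIT
Step 2: p0:(1,2)->(2,2) | p1:(2,0)->(3,0) | p2:(4,4)->(4,3) | p3:(1,3)->(2,3) | p4:escaped
Step 3: p0:(2,2)->(3,2) | p1:(3,0)->(4,0) | p2:(4,3)->(4,2)->EXIT | p3:(2,3)->(3,3) | p4:escaped
Step 4: p0:(3,2)->(4,2)->EXIT | p1:(4,0)->(4,1) | p2:escaped | p3:(3,3)->(4,3) | p4:escaped
Step 5: p0:escaped | p1:(4,1)->(4,2)->EXIT | p2:escaped | p3:(4,3)->(4,2)->EXIT | p4:escaped
Exit steps: [4, 5, 3, 5, 1]
First to escape: p4 at step 1

Answer: 4 1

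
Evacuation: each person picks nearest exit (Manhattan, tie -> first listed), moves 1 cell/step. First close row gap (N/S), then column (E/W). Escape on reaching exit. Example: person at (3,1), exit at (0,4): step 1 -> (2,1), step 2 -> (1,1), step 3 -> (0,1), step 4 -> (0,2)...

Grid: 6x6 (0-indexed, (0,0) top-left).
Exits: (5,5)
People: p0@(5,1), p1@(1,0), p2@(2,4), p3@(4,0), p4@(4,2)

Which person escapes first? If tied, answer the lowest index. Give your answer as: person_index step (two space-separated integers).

Answer: 0 4

Derivation:
Step 1: p0:(5,1)->(5,2) | p1:(1,0)->(2,0) | p2:(2,4)->(3,4) | p3:(4,0)->(5,0) | p4:(4,2)->(5,2)
Step 2: p0:(5,2)->(5,3) | p1:(2,0)->(3,0) | p2:(3,4)->(4,4) | p3:(5,0)->(5,1) | p4:(5,2)->(5,3)
Step 3: p0:(5,3)->(5,4) | p1:(3,0)->(4,0) | p2:(4,4)->(5,4) | p3:(5,1)->(5,2) | p4:(5,3)->(5,4)
Step 4: p0:(5,4)->(5,5)->EXIT | p1:(4,0)->(5,0) | p2:(5,4)->(5,5)->EXIT | p3:(5,2)->(5,3) | p4:(5,4)->(5,5)->EXIT
Step 5: p0:escaped | p1:(5,0)->(5,1) | p2:escaped | p3:(5,3)->(5,4) | p4:escaped
Step 6: p0:escaped | p1:(5,1)->(5,2) | p2:escaped | p3:(5,4)->(5,5)->EXIT | p4:escaped
Step 7: p0:escaped | p1:(5,2)->(5,3) | p2:escaped | p3:escaped | p4:escaped
Step 8: p0:escaped | p1:(5,3)->(5,4) | p2:escaped | p3:escaped | p4:escaped
Step 9: p0:escaped | p1:(5,4)->(5,5)->EXIT | p2:escaped | p3:escaped | p4:escaped
Exit steps: [4, 9, 4, 6, 4]
First to escape: p0 at step 4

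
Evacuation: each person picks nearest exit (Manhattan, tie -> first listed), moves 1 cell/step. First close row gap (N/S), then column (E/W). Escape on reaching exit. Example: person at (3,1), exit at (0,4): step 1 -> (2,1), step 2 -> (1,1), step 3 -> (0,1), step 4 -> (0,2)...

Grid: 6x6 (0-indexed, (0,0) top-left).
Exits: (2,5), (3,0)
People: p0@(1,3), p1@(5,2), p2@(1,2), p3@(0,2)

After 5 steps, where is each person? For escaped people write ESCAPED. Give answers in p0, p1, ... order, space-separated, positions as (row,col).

Step 1: p0:(1,3)->(2,3) | p1:(5,2)->(4,2) | p2:(1,2)->(2,2) | p3:(0,2)->(1,2)
Step 2: p0:(2,3)->(2,4) | p1:(4,2)->(3,2) | p2:(2,2)->(2,3) | p3:(1,2)->(2,2)
Step 3: p0:(2,4)->(2,5)->EXIT | p1:(3,2)->(3,1) | p2:(2,3)->(2,4) | p3:(2,2)->(2,3)
Step 4: p0:escaped | p1:(3,1)->(3,0)->EXIT | p2:(2,4)->(2,5)->EXIT | p3:(2,3)->(2,4)
Step 5: p0:escaped | p1:escaped | p2:escaped | p3:(2,4)->(2,5)->EXIT

ESCAPED ESCAPED ESCAPED ESCAPED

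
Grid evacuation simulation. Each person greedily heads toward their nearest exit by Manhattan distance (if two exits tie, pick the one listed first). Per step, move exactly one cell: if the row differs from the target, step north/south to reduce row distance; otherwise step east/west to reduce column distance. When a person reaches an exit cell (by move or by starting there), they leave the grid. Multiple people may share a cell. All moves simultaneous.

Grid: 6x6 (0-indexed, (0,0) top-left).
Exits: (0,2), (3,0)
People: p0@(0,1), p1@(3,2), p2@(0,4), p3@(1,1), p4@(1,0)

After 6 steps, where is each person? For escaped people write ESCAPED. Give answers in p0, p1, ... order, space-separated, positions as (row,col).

Step 1: p0:(0,1)->(0,2)->EXIT | p1:(3,2)->(3,1) | p2:(0,4)->(0,3) | p3:(1,1)->(0,1) | p4:(1,0)->(2,0)
Step 2: p0:escaped | p1:(3,1)->(3,0)->EXIT | p2:(0,3)->(0,2)->EXIT | p3:(0,1)->(0,2)->EXIT | p4:(2,0)->(3,0)->EXIT

ESCAPED ESCAPED ESCAPED ESCAPED ESCAPED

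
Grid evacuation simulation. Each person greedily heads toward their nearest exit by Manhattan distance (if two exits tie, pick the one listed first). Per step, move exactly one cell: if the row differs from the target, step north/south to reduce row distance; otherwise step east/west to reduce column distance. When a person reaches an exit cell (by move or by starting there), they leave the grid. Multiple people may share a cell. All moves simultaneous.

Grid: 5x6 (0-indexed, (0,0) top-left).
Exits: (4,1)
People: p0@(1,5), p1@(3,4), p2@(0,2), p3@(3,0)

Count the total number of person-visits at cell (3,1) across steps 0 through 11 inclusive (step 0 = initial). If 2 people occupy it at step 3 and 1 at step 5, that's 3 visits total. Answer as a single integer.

Answer: 0

Derivation:
Step 0: p0@(1,5) p1@(3,4) p2@(0,2) p3@(3,0) -> at (3,1): 0 [-], cum=0
Step 1: p0@(2,5) p1@(4,4) p2@(1,2) p3@(4,0) -> at (3,1): 0 [-], cum=0
Step 2: p0@(3,5) p1@(4,3) p2@(2,2) p3@ESC -> at (3,1): 0 [-], cum=0
Step 3: p0@(4,5) p1@(4,2) p2@(3,2) p3@ESC -> at (3,1): 0 [-], cum=0
Step 4: p0@(4,4) p1@ESC p2@(4,2) p3@ESC -> at (3,1): 0 [-], cum=0
Step 5: p0@(4,3) p1@ESC p2@ESC p3@ESC -> at (3,1): 0 [-], cum=0
Step 6: p0@(4,2) p1@ESC p2@ESC p3@ESC -> at (3,1): 0 [-], cum=0
Step 7: p0@ESC p1@ESC p2@ESC p3@ESC -> at (3,1): 0 [-], cum=0
Total visits = 0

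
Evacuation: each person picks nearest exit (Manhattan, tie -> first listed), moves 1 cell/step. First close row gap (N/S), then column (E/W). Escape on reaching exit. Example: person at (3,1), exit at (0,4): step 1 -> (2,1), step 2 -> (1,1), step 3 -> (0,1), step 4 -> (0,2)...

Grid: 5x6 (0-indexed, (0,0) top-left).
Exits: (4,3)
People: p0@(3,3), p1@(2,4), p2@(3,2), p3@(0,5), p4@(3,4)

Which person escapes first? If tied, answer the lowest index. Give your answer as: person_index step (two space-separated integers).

Step 1: p0:(3,3)->(4,3)->EXIT | p1:(2,4)->(3,4) | p2:(3,2)->(4,2) | p3:(0,5)->(1,5) | p4:(3,4)->(4,4)
Step 2: p0:escaped | p1:(3,4)->(4,4) | p2:(4,2)->(4,3)->EXIT | p3:(1,5)->(2,5) | p4:(4,4)->(4,3)->EXIT
Step 3: p0:escaped | p1:(4,4)->(4,3)->EXIT | p2:escaped | p3:(2,5)->(3,5) | p4:escaped
Step 4: p0:escaped | p1:escaped | p2:escaped | p3:(3,5)->(4,5) | p4:escaped
Step 5: p0:escaped | p1:escaped | p2:escaped | p3:(4,5)->(4,4) | p4:escaped
Step 6: p0:escaped | p1:escaped | p2:escaped | p3:(4,4)->(4,3)->EXIT | p4:escaped
Exit steps: [1, 3, 2, 6, 2]
First to escape: p0 at step 1

Answer: 0 1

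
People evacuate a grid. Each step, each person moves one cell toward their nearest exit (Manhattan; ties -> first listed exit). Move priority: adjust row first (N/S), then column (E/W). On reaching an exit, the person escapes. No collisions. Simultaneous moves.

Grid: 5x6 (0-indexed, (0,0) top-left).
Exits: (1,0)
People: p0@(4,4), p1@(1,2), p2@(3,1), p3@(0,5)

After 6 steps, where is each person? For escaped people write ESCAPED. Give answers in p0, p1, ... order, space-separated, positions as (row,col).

Step 1: p0:(4,4)->(3,4) | p1:(1,2)->(1,1) | p2:(3,1)->(2,1) | p3:(0,5)->(1,5)
Step 2: p0:(3,4)->(2,4) | p1:(1,1)->(1,0)->EXIT | p2:(2,1)->(1,1) | p3:(1,5)->(1,4)
Step 3: p0:(2,4)->(1,4) | p1:escaped | p2:(1,1)->(1,0)->EXIT | p3:(1,4)->(1,3)
Step 4: p0:(1,4)->(1,3) | p1:escaped | p2:escaped | p3:(1,3)->(1,2)
Step 5: p0:(1,3)->(1,2) | p1:escaped | p2:escaped | p3:(1,2)->(1,1)
Step 6: p0:(1,2)->(1,1) | p1:escaped | p2:escaped | p3:(1,1)->(1,0)->EXIT

(1,1) ESCAPED ESCAPED ESCAPED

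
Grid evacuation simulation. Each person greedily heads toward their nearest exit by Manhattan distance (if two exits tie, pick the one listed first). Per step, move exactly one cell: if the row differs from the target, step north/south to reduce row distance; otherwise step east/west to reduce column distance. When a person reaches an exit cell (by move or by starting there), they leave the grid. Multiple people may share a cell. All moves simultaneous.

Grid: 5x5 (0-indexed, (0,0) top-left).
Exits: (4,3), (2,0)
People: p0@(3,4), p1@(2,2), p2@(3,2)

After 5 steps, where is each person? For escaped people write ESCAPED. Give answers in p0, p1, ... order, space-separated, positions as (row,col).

Step 1: p0:(3,4)->(4,4) | p1:(2,2)->(2,1) | p2:(3,2)->(4,2)
Step 2: p0:(4,4)->(4,3)->EXIT | p1:(2,1)->(2,0)->EXIT | p2:(4,2)->(4,3)->EXIT

ESCAPED ESCAPED ESCAPED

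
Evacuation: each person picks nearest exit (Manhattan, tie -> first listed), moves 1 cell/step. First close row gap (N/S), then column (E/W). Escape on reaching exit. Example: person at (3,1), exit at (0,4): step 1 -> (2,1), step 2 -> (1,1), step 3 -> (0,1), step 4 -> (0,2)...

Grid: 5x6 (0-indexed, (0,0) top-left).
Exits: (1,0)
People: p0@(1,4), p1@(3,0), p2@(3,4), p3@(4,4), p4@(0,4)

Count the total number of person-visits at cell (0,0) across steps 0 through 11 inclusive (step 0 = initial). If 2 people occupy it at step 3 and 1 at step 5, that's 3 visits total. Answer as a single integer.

Step 0: p0@(1,4) p1@(3,0) p2@(3,4) p3@(4,4) p4@(0,4) -> at (0,0): 0 [-], cum=0
Step 1: p0@(1,3) p1@(2,0) p2@(2,4) p3@(3,4) p4@(1,4) -> at (0,0): 0 [-], cum=0
Step 2: p0@(1,2) p1@ESC p2@(1,4) p3@(2,4) p4@(1,3) -> at (0,0): 0 [-], cum=0
Step 3: p0@(1,1) p1@ESC p2@(1,3) p3@(1,4) p4@(1,2) -> at (0,0): 0 [-], cum=0
Step 4: p0@ESC p1@ESC p2@(1,2) p3@(1,3) p4@(1,1) -> at (0,0): 0 [-], cum=0
Step 5: p0@ESC p1@ESC p2@(1,1) p3@(1,2) p4@ESC -> at (0,0): 0 [-], cum=0
Step 6: p0@ESC p1@ESC p2@ESC p3@(1,1) p4@ESC -> at (0,0): 0 [-], cum=0
Step 7: p0@ESC p1@ESC p2@ESC p3@ESC p4@ESC -> at (0,0): 0 [-], cum=0
Total visits = 0

Answer: 0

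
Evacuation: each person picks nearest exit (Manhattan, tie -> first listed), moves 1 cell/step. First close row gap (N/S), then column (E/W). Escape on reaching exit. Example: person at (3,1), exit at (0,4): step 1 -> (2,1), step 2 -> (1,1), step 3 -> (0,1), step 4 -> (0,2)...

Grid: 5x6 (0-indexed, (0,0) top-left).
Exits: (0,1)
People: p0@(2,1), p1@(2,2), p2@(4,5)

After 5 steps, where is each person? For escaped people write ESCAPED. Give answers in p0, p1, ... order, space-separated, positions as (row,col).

Step 1: p0:(2,1)->(1,1) | p1:(2,2)->(1,2) | p2:(4,5)->(3,5)
Step 2: p0:(1,1)->(0,1)->EXIT | p1:(1,2)->(0,2) | p2:(3,5)->(2,5)
Step 3: p0:escaped | p1:(0,2)->(0,1)->EXIT | p2:(2,5)->(1,5)
Step 4: p0:escaped | p1:escaped | p2:(1,5)->(0,5)
Step 5: p0:escaped | p1:escaped | p2:(0,5)->(0,4)

ESCAPED ESCAPED (0,4)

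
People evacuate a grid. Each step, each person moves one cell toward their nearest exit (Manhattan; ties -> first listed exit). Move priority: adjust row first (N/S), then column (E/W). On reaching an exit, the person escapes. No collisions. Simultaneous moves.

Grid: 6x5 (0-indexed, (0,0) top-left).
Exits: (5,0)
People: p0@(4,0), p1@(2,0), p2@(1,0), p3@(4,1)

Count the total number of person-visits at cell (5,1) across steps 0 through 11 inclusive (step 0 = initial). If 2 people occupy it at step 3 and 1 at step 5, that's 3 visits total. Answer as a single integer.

Answer: 1

Derivation:
Step 0: p0@(4,0) p1@(2,0) p2@(1,0) p3@(4,1) -> at (5,1): 0 [-], cum=0
Step 1: p0@ESC p1@(3,0) p2@(2,0) p3@(5,1) -> at (5,1): 1 [p3], cum=1
Step 2: p0@ESC p1@(4,0) p2@(3,0) p3@ESC -> at (5,1): 0 [-], cum=1
Step 3: p0@ESC p1@ESC p2@(4,0) p3@ESC -> at (5,1): 0 [-], cum=1
Step 4: p0@ESC p1@ESC p2@ESC p3@ESC -> at (5,1): 0 [-], cum=1
Total visits = 1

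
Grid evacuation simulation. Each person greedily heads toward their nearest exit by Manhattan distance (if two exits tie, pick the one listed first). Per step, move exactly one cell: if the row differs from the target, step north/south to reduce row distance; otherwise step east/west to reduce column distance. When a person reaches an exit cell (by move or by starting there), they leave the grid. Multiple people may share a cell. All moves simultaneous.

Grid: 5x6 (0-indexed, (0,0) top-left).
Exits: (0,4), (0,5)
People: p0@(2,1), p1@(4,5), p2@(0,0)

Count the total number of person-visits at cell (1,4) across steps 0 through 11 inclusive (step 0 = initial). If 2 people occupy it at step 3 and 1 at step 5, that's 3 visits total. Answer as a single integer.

Step 0: p0@(2,1) p1@(4,5) p2@(0,0) -> at (1,4): 0 [-], cum=0
Step 1: p0@(1,1) p1@(3,5) p2@(0,1) -> at (1,4): 0 [-], cum=0
Step 2: p0@(0,1) p1@(2,5) p2@(0,2) -> at (1,4): 0 [-], cum=0
Step 3: p0@(0,2) p1@(1,5) p2@(0,3) -> at (1,4): 0 [-], cum=0
Step 4: p0@(0,3) p1@ESC p2@ESC -> at (1,4): 0 [-], cum=0
Step 5: p0@ESC p1@ESC p2@ESC -> at (1,4): 0 [-], cum=0
Total visits = 0

Answer: 0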